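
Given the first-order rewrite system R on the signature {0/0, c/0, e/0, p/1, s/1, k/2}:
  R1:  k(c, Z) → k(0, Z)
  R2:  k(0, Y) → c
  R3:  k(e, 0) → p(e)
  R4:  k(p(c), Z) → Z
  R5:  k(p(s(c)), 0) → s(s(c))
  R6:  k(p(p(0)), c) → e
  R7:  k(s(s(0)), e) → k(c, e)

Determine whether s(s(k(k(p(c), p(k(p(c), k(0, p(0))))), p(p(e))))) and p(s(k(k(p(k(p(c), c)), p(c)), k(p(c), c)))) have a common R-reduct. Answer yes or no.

no — NF(t₁) = s(s(p(p(e)))), NF(t₂) = p(s(c))

Reduce t₁ = s(s(k(k(p(c), p(k(p(c), k(0, p(0))))), p(p(e))))):
1. s(s(k(k(p(c), p(k(p(c), k(0, p(0))))), p(p(e)))))  →  s(s(k(p(k(p(c), k(0, p(0)))), p(p(e)))))   [R4 at 1.1.1]
2. s(s(k(p(k(p(c), k(0, p(0)))), p(p(e)))))  →  s(s(k(p(k(0, p(0))), p(p(e)))))   [R4 at 1.1.1.1]
3. s(s(k(p(k(0, p(0))), p(p(e)))))  →  s(s(k(p(c), p(p(e)))))   [R2 at 1.1.1.1]
4. s(s(k(p(c), p(p(e)))))  →  s(s(p(p(e))))   [R4 at 1.1]

Reduce t₂ = p(s(k(k(p(k(p(c), c)), p(c)), k(p(c), c)))):
1. p(s(k(k(p(k(p(c), c)), p(c)), k(p(c), c))))  →  p(s(k(k(p(c), p(c)), k(p(c), c))))   [R4 at 1.1.1.1.1]
2. p(s(k(k(p(c), p(c)), k(p(c), c))))  →  p(s(k(p(c), k(p(c), c))))   [R4 at 1.1.1]
3. p(s(k(p(c), k(p(c), c))))  →  p(s(k(p(c), c)))   [R4 at 1.1]
4. p(s(k(p(c), c)))  →  p(s(c))   [R4 at 1.1]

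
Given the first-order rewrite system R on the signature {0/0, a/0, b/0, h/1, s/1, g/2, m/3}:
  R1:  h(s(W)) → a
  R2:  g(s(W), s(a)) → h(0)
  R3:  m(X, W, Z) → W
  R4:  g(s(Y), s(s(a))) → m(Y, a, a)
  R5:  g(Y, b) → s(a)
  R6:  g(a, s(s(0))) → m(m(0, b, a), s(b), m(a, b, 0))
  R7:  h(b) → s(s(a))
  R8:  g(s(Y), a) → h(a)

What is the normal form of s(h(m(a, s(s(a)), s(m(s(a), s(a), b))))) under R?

s(a)

1. s(h(m(a, s(s(a)), s(m(s(a), s(a), b)))))  →  s(h(s(s(a))))   [R3 at 1.1]
2. s(h(s(s(a))))  →  s(a)   [R1 at 1]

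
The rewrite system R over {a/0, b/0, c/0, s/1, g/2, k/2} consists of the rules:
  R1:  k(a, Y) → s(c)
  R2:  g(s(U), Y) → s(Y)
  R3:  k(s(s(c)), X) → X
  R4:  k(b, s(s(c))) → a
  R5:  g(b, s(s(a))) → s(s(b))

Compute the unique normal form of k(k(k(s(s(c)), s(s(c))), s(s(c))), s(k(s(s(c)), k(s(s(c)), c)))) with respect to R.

s(c)

1. k(k(k(s(s(c)), s(s(c))), s(s(c))), s(k(s(s(c)), k(s(s(c)), c))))  →  k(k(s(s(c)), s(s(c))), s(k(s(s(c)), k(s(s(c)), c))))   [R3 at 1.1]
2. k(k(s(s(c)), s(s(c))), s(k(s(s(c)), k(s(s(c)), c))))  →  k(s(s(c)), s(k(s(s(c)), k(s(s(c)), c))))   [R3 at 1]
3. k(s(s(c)), s(k(s(s(c)), k(s(s(c)), c))))  →  s(k(s(s(c)), k(s(s(c)), c)))   [R3 at ε]
4. s(k(s(s(c)), k(s(s(c)), c)))  →  s(k(s(s(c)), c))   [R3 at 1]
5. s(k(s(s(c)), c))  →  s(c)   [R3 at 1]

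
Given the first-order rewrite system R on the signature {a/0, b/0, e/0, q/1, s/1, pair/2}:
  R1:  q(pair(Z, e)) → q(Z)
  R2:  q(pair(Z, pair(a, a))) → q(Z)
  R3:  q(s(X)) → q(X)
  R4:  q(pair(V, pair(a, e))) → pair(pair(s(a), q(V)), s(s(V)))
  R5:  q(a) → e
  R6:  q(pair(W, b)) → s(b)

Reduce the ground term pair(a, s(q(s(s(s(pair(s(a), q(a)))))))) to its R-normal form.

pair(a, s(e))

1. pair(a, s(q(s(s(s(pair(s(a), q(a))))))))  →  pair(a, s(q(s(s(pair(s(a), q(a)))))))   [R3 at 2.1]
2. pair(a, s(q(s(s(pair(s(a), q(a)))))))  →  pair(a, s(q(s(pair(s(a), q(a))))))   [R3 at 2.1]
3. pair(a, s(q(s(pair(s(a), q(a))))))  →  pair(a, s(q(pair(s(a), q(a)))))   [R3 at 2.1]
4. pair(a, s(q(pair(s(a), q(a)))))  →  pair(a, s(q(pair(s(a), e))))   [R5 at 2.1.1.2]
5. pair(a, s(q(pair(s(a), e))))  →  pair(a, s(q(s(a))))   [R1 at 2.1]
6. pair(a, s(q(s(a))))  →  pair(a, s(q(a)))   [R3 at 2.1]
7. pair(a, s(q(a)))  →  pair(a, s(e))   [R5 at 2.1]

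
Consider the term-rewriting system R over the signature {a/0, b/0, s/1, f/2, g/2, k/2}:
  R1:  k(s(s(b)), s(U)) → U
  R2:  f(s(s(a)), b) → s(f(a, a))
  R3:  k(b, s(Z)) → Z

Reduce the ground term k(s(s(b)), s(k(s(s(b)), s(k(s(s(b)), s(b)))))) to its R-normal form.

b

1. k(s(s(b)), s(k(s(s(b)), s(k(s(s(b)), s(b))))))  →  k(s(s(b)), s(k(s(s(b)), s(b))))   [R1 at ε]
2. k(s(s(b)), s(k(s(s(b)), s(b))))  →  k(s(s(b)), s(b))   [R1 at ε]
3. k(s(s(b)), s(b))  →  b   [R1 at ε]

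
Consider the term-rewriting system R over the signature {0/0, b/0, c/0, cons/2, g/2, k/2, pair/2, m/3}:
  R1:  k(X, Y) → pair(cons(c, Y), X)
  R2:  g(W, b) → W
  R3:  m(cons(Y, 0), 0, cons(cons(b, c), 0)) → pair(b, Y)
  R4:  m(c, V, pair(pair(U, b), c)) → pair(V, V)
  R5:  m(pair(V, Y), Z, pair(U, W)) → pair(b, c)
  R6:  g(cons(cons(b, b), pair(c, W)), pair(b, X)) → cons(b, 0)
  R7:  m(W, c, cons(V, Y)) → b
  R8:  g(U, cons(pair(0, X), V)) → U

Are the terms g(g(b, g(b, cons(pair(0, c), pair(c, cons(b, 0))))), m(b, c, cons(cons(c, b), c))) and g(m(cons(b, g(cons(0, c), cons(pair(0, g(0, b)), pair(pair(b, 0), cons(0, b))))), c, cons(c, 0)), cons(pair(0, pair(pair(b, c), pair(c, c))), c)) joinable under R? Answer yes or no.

yes — NF(t₁) = b, NF(t₂) = b

Reduce t₁ = g(g(b, g(b, cons(pair(0, c), pair(c, cons(b, 0))))), m(b, c, cons(cons(c, b), c))):
1. g(g(b, g(b, cons(pair(0, c), pair(c, cons(b, 0))))), m(b, c, cons(cons(c, b), c)))  →  g(g(b, b), m(b, c, cons(cons(c, b), c)))   [R8 at 1.2]
2. g(g(b, b), m(b, c, cons(cons(c, b), c)))  →  g(b, m(b, c, cons(cons(c, b), c)))   [R2 at 1]
3. g(b, m(b, c, cons(cons(c, b), c)))  →  g(b, b)   [R7 at 2]
4. g(b, b)  →  b   [R2 at ε]

Reduce t₂ = g(m(cons(b, g(cons(0, c), cons(pair(0, g(0, b)), pair(pair(b, 0), cons(0, b))))), c, cons(c, 0)), cons(pair(0, pair(pair(b, c), pair(c, c))), c)):
1. g(m(cons(b, g(cons(0, c), cons(pair(0, g(0, b)), pair(pair(b, 0), cons(0, b))))), c, cons(c, 0)), cons(pair(0, pair(pair(b, c), pair(c, c))), c))  →  m(cons(b, g(cons(0, c), cons(pair(0, g(0, b)), pair(pair(b, 0), cons(0, b))))), c, cons(c, 0))   [R8 at ε]
2. m(cons(b, g(cons(0, c), cons(pair(0, g(0, b)), pair(pair(b, 0), cons(0, b))))), c, cons(c, 0))  →  b   [R7 at ε]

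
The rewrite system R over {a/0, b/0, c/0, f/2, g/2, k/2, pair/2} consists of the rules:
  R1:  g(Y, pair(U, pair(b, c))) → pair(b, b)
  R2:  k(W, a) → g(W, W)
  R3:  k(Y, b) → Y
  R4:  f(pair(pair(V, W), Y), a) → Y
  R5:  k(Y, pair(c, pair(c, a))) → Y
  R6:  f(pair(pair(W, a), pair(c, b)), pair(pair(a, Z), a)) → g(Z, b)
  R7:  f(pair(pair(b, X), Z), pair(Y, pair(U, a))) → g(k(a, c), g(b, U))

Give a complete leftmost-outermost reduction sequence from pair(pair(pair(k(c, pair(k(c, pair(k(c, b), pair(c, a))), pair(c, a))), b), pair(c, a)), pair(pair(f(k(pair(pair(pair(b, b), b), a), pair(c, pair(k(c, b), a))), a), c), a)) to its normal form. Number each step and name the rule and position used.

1. pair(pair(pair(k(c, pair(k(c, pair(k(c, b), pair(c, a))), pair(c, a))), b), pair(c, a)), pair(pair(f(k(pair(pair(pair(b, b), b), a), pair(c, pair(k(c, b), a))), a), c), a))  →  pair(pair(pair(k(c, pair(k(c, pair(c, pair(c, a))), pair(c, a))), b), pair(c, a)), pair(pair(f(k(pair(pair(pair(b, b), b), a), pair(c, pair(k(c, b), a))), a), c), a))   [R3 at 1.1.1.2.1.2.1]
2. pair(pair(pair(k(c, pair(k(c, pair(c, pair(c, a))), pair(c, a))), b), pair(c, a)), pair(pair(f(k(pair(pair(pair(b, b), b), a), pair(c, pair(k(c, b), a))), a), c), a))  →  pair(pair(pair(k(c, pair(c, pair(c, a))), b), pair(c, a)), pair(pair(f(k(pair(pair(pair(b, b), b), a), pair(c, pair(k(c, b), a))), a), c), a))   [R5 at 1.1.1.2.1]
3. pair(pair(pair(k(c, pair(c, pair(c, a))), b), pair(c, a)), pair(pair(f(k(pair(pair(pair(b, b), b), a), pair(c, pair(k(c, b), a))), a), c), a))  →  pair(pair(pair(c, b), pair(c, a)), pair(pair(f(k(pair(pair(pair(b, b), b), a), pair(c, pair(k(c, b), a))), a), c), a))   [R5 at 1.1.1]
4. pair(pair(pair(c, b), pair(c, a)), pair(pair(f(k(pair(pair(pair(b, b), b), a), pair(c, pair(k(c, b), a))), a), c), a))  →  pair(pair(pair(c, b), pair(c, a)), pair(pair(f(k(pair(pair(pair(b, b), b), a), pair(c, pair(c, a))), a), c), a))   [R3 at 2.1.1.1.2.2.1]
5. pair(pair(pair(c, b), pair(c, a)), pair(pair(f(k(pair(pair(pair(b, b), b), a), pair(c, pair(c, a))), a), c), a))  →  pair(pair(pair(c, b), pair(c, a)), pair(pair(f(pair(pair(pair(b, b), b), a), a), c), a))   [R5 at 2.1.1.1]
6. pair(pair(pair(c, b), pair(c, a)), pair(pair(f(pair(pair(pair(b, b), b), a), a), c), a))  →  pair(pair(pair(c, b), pair(c, a)), pair(pair(a, c), a))   [R4 at 2.1.1]

pair(pair(pair(c, b), pair(c, a)), pair(pair(a, c), a))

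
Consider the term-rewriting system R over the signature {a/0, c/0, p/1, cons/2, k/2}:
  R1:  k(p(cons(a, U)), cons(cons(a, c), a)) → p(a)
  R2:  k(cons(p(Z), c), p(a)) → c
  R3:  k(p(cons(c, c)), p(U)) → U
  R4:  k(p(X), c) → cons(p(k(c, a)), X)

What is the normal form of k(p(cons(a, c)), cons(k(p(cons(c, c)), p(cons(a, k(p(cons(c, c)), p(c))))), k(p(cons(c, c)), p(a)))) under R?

p(a)

1. k(p(cons(a, c)), cons(k(p(cons(c, c)), p(cons(a, k(p(cons(c, c)), p(c))))), k(p(cons(c, c)), p(a))))  →  k(p(cons(a, c)), cons(cons(a, k(p(cons(c, c)), p(c))), k(p(cons(c, c)), p(a))))   [R3 at 2.1]
2. k(p(cons(a, c)), cons(cons(a, k(p(cons(c, c)), p(c))), k(p(cons(c, c)), p(a))))  →  k(p(cons(a, c)), cons(cons(a, c), k(p(cons(c, c)), p(a))))   [R3 at 2.1.2]
3. k(p(cons(a, c)), cons(cons(a, c), k(p(cons(c, c)), p(a))))  →  k(p(cons(a, c)), cons(cons(a, c), a))   [R3 at 2.2]
4. k(p(cons(a, c)), cons(cons(a, c), a))  →  p(a)   [R1 at ε]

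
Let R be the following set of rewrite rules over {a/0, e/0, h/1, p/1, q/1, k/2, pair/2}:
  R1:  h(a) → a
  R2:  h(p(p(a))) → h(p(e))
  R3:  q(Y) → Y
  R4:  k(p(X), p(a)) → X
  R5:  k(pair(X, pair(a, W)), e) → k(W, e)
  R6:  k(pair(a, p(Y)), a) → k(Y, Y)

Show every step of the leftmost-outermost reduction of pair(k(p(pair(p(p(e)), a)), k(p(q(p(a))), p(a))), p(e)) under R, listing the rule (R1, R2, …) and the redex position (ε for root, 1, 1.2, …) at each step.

pair(pair(p(p(e)), a), p(e))

1. pair(k(p(pair(p(p(e)), a)), k(p(q(p(a))), p(a))), p(e))  →  pair(k(p(pair(p(p(e)), a)), q(p(a))), p(e))   [R4 at 1.2]
2. pair(k(p(pair(p(p(e)), a)), q(p(a))), p(e))  →  pair(k(p(pair(p(p(e)), a)), p(a)), p(e))   [R3 at 1.2]
3. pair(k(p(pair(p(p(e)), a)), p(a)), p(e))  →  pair(pair(p(p(e)), a), p(e))   [R4 at 1]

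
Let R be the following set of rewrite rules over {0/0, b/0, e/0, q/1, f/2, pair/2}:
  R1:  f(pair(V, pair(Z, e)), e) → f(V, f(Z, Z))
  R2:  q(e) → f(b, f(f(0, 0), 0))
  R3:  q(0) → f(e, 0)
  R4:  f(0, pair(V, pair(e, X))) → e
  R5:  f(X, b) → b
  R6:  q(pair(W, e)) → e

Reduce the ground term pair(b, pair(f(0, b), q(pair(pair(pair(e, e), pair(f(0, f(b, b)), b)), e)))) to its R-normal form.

pair(b, pair(b, e))

1. pair(b, pair(f(0, b), q(pair(pair(pair(e, e), pair(f(0, f(b, b)), b)), e))))  →  pair(b, pair(b, q(pair(pair(pair(e, e), pair(f(0, f(b, b)), b)), e))))   [R5 at 2.1]
2. pair(b, pair(b, q(pair(pair(pair(e, e), pair(f(0, f(b, b)), b)), e))))  →  pair(b, pair(b, e))   [R6 at 2.2]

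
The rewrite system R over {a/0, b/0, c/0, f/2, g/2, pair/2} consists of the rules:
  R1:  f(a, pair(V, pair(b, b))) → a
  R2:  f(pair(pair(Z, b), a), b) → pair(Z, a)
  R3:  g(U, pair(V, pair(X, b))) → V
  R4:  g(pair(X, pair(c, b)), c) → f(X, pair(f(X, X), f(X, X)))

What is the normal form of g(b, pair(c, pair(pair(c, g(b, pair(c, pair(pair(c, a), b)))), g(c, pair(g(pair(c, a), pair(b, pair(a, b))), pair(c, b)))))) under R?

c

1. g(b, pair(c, pair(pair(c, g(b, pair(c, pair(pair(c, a), b)))), g(c, pair(g(pair(c, a), pair(b, pair(a, b))), pair(c, b))))))  →  g(b, pair(c, pair(pair(c, c), g(c, pair(g(pair(c, a), pair(b, pair(a, b))), pair(c, b))))))   [R3 at 2.2.1.2]
2. g(b, pair(c, pair(pair(c, c), g(c, pair(g(pair(c, a), pair(b, pair(a, b))), pair(c, b))))))  →  g(b, pair(c, pair(pair(c, c), g(pair(c, a), pair(b, pair(a, b))))))   [R3 at 2.2.2]
3. g(b, pair(c, pair(pair(c, c), g(pair(c, a), pair(b, pair(a, b))))))  →  g(b, pair(c, pair(pair(c, c), b)))   [R3 at 2.2.2]
4. g(b, pair(c, pair(pair(c, c), b)))  →  c   [R3 at ε]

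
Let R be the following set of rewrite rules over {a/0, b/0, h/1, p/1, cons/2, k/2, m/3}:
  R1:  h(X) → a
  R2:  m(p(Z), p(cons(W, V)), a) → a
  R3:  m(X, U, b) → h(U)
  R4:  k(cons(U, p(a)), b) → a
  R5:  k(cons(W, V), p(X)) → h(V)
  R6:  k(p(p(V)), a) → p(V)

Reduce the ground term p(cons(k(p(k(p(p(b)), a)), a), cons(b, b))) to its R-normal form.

1. p(cons(k(p(k(p(p(b)), a)), a), cons(b, b)))  →  p(cons(k(p(p(b)), a), cons(b, b)))   [R6 at 1.1.1.1]
2. p(cons(k(p(p(b)), a), cons(b, b)))  →  p(cons(p(b), cons(b, b)))   [R6 at 1.1]

p(cons(p(b), cons(b, b)))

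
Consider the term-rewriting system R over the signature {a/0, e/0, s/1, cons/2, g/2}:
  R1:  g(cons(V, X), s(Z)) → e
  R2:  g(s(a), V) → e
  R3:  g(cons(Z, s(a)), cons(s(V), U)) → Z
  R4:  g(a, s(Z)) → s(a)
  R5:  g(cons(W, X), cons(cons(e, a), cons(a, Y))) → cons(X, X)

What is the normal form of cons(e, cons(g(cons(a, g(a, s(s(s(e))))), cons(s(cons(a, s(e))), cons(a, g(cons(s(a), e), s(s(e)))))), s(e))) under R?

cons(e, cons(a, s(e)))

1. cons(e, cons(g(cons(a, g(a, s(s(s(e))))), cons(s(cons(a, s(e))), cons(a, g(cons(s(a), e), s(s(e)))))), s(e)))  →  cons(e, cons(g(cons(a, s(a)), cons(s(cons(a, s(e))), cons(a, g(cons(s(a), e), s(s(e)))))), s(e)))   [R4 at 2.1.1.2]
2. cons(e, cons(g(cons(a, s(a)), cons(s(cons(a, s(e))), cons(a, g(cons(s(a), e), s(s(e)))))), s(e)))  →  cons(e, cons(a, s(e)))   [R3 at 2.1]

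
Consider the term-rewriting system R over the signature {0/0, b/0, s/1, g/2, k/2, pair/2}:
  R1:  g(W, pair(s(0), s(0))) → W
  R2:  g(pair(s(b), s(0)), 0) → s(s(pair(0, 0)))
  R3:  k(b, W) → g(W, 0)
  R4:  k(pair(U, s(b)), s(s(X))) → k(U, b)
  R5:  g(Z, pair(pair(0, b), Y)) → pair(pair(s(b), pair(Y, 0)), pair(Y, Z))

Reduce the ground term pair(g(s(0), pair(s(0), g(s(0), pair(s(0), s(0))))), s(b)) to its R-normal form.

1. pair(g(s(0), pair(s(0), g(s(0), pair(s(0), s(0))))), s(b))  →  pair(g(s(0), pair(s(0), s(0))), s(b))   [R1 at 1.2.2]
2. pair(g(s(0), pair(s(0), s(0))), s(b))  →  pair(s(0), s(b))   [R1 at 1]

pair(s(0), s(b))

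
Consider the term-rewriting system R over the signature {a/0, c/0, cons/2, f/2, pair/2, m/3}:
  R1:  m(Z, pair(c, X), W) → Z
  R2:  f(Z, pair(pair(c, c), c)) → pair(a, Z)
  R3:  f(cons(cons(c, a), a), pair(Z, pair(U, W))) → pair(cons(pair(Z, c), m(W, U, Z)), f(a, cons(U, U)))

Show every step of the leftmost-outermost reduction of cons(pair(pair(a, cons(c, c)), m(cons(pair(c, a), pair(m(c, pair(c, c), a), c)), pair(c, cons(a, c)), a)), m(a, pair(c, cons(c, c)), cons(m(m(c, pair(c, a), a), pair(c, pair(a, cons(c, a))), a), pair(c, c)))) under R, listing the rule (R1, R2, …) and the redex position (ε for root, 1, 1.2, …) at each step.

cons(pair(pair(a, cons(c, c)), cons(pair(c, a), pair(c, c))), a)

1. cons(pair(pair(a, cons(c, c)), m(cons(pair(c, a), pair(m(c, pair(c, c), a), c)), pair(c, cons(a, c)), a)), m(a, pair(c, cons(c, c)), cons(m(m(c, pair(c, a), a), pair(c, pair(a, cons(c, a))), a), pair(c, c))))  →  cons(pair(pair(a, cons(c, c)), cons(pair(c, a), pair(m(c, pair(c, c), a), c))), m(a, pair(c, cons(c, c)), cons(m(m(c, pair(c, a), a), pair(c, pair(a, cons(c, a))), a), pair(c, c))))   [R1 at 1.2]
2. cons(pair(pair(a, cons(c, c)), cons(pair(c, a), pair(m(c, pair(c, c), a), c))), m(a, pair(c, cons(c, c)), cons(m(m(c, pair(c, a), a), pair(c, pair(a, cons(c, a))), a), pair(c, c))))  →  cons(pair(pair(a, cons(c, c)), cons(pair(c, a), pair(c, c))), m(a, pair(c, cons(c, c)), cons(m(m(c, pair(c, a), a), pair(c, pair(a, cons(c, a))), a), pair(c, c))))   [R1 at 1.2.2.1]
3. cons(pair(pair(a, cons(c, c)), cons(pair(c, a), pair(c, c))), m(a, pair(c, cons(c, c)), cons(m(m(c, pair(c, a), a), pair(c, pair(a, cons(c, a))), a), pair(c, c))))  →  cons(pair(pair(a, cons(c, c)), cons(pair(c, a), pair(c, c))), a)   [R1 at 2]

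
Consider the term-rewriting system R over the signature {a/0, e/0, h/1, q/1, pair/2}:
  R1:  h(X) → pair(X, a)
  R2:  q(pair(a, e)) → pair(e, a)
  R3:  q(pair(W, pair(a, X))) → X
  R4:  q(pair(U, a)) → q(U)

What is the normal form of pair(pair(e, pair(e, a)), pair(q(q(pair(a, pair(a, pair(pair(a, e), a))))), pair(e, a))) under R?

1. pair(pair(e, pair(e, a)), pair(q(q(pair(a, pair(a, pair(pair(a, e), a))))), pair(e, a)))  →  pair(pair(e, pair(e, a)), pair(q(pair(pair(a, e), a)), pair(e, a)))   [R3 at 2.1.1]
2. pair(pair(e, pair(e, a)), pair(q(pair(pair(a, e), a)), pair(e, a)))  →  pair(pair(e, pair(e, a)), pair(q(pair(a, e)), pair(e, a)))   [R4 at 2.1]
3. pair(pair(e, pair(e, a)), pair(q(pair(a, e)), pair(e, a)))  →  pair(pair(e, pair(e, a)), pair(pair(e, a), pair(e, a)))   [R2 at 2.1]

pair(pair(e, pair(e, a)), pair(pair(e, a), pair(e, a)))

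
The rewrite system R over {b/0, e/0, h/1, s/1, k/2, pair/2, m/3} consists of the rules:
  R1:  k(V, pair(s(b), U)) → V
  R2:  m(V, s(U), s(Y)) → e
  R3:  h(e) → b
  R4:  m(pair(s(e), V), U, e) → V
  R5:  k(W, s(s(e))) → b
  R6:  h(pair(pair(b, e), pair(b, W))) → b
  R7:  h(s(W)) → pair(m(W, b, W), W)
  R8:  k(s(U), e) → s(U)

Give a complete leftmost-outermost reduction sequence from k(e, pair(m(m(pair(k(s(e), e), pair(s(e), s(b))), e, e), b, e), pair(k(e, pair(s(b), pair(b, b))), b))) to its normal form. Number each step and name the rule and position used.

e

1. k(e, pair(m(m(pair(k(s(e), e), pair(s(e), s(b))), e, e), b, e), pair(k(e, pair(s(b), pair(b, b))), b)))  →  k(e, pair(m(m(pair(s(e), pair(s(e), s(b))), e, e), b, e), pair(k(e, pair(s(b), pair(b, b))), b)))   [R8 at 2.1.1.1.1]
2. k(e, pair(m(m(pair(s(e), pair(s(e), s(b))), e, e), b, e), pair(k(e, pair(s(b), pair(b, b))), b)))  →  k(e, pair(m(pair(s(e), s(b)), b, e), pair(k(e, pair(s(b), pair(b, b))), b)))   [R4 at 2.1.1]
3. k(e, pair(m(pair(s(e), s(b)), b, e), pair(k(e, pair(s(b), pair(b, b))), b)))  →  k(e, pair(s(b), pair(k(e, pair(s(b), pair(b, b))), b)))   [R4 at 2.1]
4. k(e, pair(s(b), pair(k(e, pair(s(b), pair(b, b))), b)))  →  e   [R1 at ε]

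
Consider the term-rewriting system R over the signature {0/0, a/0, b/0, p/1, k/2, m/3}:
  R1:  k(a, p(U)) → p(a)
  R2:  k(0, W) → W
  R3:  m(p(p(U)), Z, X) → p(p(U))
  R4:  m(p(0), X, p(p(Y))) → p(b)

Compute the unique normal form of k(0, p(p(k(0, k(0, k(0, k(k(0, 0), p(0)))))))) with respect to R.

p(p(p(0)))

1. k(0, p(p(k(0, k(0, k(0, k(k(0, 0), p(0))))))))  →  p(p(k(0, k(0, k(0, k(k(0, 0), p(0)))))))   [R2 at ε]
2. p(p(k(0, k(0, k(0, k(k(0, 0), p(0)))))))  →  p(p(k(0, k(0, k(k(0, 0), p(0))))))   [R2 at 1.1]
3. p(p(k(0, k(0, k(k(0, 0), p(0))))))  →  p(p(k(0, k(k(0, 0), p(0)))))   [R2 at 1.1]
4. p(p(k(0, k(k(0, 0), p(0)))))  →  p(p(k(k(0, 0), p(0))))   [R2 at 1.1]
5. p(p(k(k(0, 0), p(0))))  →  p(p(k(0, p(0))))   [R2 at 1.1.1]
6. p(p(k(0, p(0))))  →  p(p(p(0)))   [R2 at 1.1]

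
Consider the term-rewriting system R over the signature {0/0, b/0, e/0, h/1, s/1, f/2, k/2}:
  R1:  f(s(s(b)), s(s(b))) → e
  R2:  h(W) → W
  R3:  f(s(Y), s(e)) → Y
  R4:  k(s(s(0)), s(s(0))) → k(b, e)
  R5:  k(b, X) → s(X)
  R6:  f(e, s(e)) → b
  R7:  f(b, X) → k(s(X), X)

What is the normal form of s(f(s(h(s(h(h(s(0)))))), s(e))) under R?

1. s(f(s(h(s(h(h(s(0)))))), s(e)))  →  s(h(s(h(h(s(0))))))   [R3 at 1]
2. s(h(s(h(h(s(0))))))  →  s(s(h(h(s(0)))))   [R2 at 1]
3. s(s(h(h(s(0)))))  →  s(s(h(s(0))))   [R2 at 1.1]
4. s(s(h(s(0))))  →  s(s(s(0)))   [R2 at 1.1]

s(s(s(0)))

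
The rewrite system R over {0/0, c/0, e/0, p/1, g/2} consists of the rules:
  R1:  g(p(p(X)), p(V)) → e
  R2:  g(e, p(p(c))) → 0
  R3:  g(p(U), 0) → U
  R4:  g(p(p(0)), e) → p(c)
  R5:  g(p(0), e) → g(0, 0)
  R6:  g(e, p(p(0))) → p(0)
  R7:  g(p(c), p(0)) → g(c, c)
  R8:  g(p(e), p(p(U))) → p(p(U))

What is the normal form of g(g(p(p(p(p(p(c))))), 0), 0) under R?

1. g(g(p(p(p(p(p(c))))), 0), 0)  →  g(p(p(p(p(c)))), 0)   [R3 at 1]
2. g(p(p(p(p(c)))), 0)  →  p(p(p(c)))   [R3 at ε]

p(p(p(c)))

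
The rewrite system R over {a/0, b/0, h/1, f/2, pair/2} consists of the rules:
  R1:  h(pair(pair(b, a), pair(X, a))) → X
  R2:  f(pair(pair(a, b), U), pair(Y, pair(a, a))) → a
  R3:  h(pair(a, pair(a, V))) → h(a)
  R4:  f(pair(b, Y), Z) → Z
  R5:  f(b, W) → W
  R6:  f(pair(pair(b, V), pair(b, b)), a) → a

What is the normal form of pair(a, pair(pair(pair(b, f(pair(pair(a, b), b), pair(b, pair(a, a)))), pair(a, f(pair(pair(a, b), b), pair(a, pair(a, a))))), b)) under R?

1. pair(a, pair(pair(pair(b, f(pair(pair(a, b), b), pair(b, pair(a, a)))), pair(a, f(pair(pair(a, b), b), pair(a, pair(a, a))))), b))  →  pair(a, pair(pair(pair(b, a), pair(a, f(pair(pair(a, b), b), pair(a, pair(a, a))))), b))   [R2 at 2.1.1.2]
2. pair(a, pair(pair(pair(b, a), pair(a, f(pair(pair(a, b), b), pair(a, pair(a, a))))), b))  →  pair(a, pair(pair(pair(b, a), pair(a, a)), b))   [R2 at 2.1.2.2]

pair(a, pair(pair(pair(b, a), pair(a, a)), b))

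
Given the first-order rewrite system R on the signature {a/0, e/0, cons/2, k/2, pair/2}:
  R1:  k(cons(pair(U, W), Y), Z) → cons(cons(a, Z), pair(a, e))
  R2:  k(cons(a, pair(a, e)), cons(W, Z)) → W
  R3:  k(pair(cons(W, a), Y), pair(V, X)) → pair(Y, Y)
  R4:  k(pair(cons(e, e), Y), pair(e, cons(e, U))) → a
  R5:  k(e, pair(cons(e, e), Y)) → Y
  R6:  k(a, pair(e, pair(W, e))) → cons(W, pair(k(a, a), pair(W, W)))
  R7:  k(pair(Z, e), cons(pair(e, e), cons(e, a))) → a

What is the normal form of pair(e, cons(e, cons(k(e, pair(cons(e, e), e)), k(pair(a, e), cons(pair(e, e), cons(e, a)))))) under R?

1. pair(e, cons(e, cons(k(e, pair(cons(e, e), e)), k(pair(a, e), cons(pair(e, e), cons(e, a))))))  →  pair(e, cons(e, cons(e, k(pair(a, e), cons(pair(e, e), cons(e, a))))))   [R5 at 2.2.1]
2. pair(e, cons(e, cons(e, k(pair(a, e), cons(pair(e, e), cons(e, a))))))  →  pair(e, cons(e, cons(e, a)))   [R7 at 2.2.2]

pair(e, cons(e, cons(e, a)))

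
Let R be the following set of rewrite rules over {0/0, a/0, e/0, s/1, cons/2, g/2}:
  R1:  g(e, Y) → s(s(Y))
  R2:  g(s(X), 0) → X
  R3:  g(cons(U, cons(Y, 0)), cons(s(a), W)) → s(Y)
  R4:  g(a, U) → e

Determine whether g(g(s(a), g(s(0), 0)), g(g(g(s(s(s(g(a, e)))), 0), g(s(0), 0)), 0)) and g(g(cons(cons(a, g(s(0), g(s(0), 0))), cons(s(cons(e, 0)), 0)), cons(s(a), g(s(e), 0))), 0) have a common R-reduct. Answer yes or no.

no — NF(t₁) = e, NF(t₂) = s(cons(e, 0))

Reduce t₁ = g(g(s(a), g(s(0), 0)), g(g(g(s(s(s(g(a, e)))), 0), g(s(0), 0)), 0)):
1. g(g(s(a), g(s(0), 0)), g(g(g(s(s(s(g(a, e)))), 0), g(s(0), 0)), 0))  →  g(g(s(a), 0), g(g(g(s(s(s(g(a, e)))), 0), g(s(0), 0)), 0))   [R2 at 1.2]
2. g(g(s(a), 0), g(g(g(s(s(s(g(a, e)))), 0), g(s(0), 0)), 0))  →  g(a, g(g(g(s(s(s(g(a, e)))), 0), g(s(0), 0)), 0))   [R2 at 1]
3. g(a, g(g(g(s(s(s(g(a, e)))), 0), g(s(0), 0)), 0))  →  e   [R4 at ε]

Reduce t₂ = g(g(cons(cons(a, g(s(0), g(s(0), 0))), cons(s(cons(e, 0)), 0)), cons(s(a), g(s(e), 0))), 0):
1. g(g(cons(cons(a, g(s(0), g(s(0), 0))), cons(s(cons(e, 0)), 0)), cons(s(a), g(s(e), 0))), 0)  →  g(s(s(cons(e, 0))), 0)   [R3 at 1]
2. g(s(s(cons(e, 0))), 0)  →  s(cons(e, 0))   [R2 at ε]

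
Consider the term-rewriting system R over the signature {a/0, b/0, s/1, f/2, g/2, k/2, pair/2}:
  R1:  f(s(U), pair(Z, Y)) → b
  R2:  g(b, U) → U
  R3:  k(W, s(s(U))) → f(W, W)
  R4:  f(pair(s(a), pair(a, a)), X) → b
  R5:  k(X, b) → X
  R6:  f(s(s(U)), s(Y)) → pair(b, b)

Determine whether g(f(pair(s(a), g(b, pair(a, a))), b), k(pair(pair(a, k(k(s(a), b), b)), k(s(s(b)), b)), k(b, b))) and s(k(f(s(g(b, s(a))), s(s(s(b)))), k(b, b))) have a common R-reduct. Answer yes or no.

no — NF(t₁) = pair(pair(a, s(a)), s(s(b))), NF(t₂) = s(pair(b, b))

Reduce t₁ = g(f(pair(s(a), g(b, pair(a, a))), b), k(pair(pair(a, k(k(s(a), b), b)), k(s(s(b)), b)), k(b, b))):
1. g(f(pair(s(a), g(b, pair(a, a))), b), k(pair(pair(a, k(k(s(a), b), b)), k(s(s(b)), b)), k(b, b)))  →  g(f(pair(s(a), pair(a, a)), b), k(pair(pair(a, k(k(s(a), b), b)), k(s(s(b)), b)), k(b, b)))   [R2 at 1.1.2]
2. g(f(pair(s(a), pair(a, a)), b), k(pair(pair(a, k(k(s(a), b), b)), k(s(s(b)), b)), k(b, b)))  →  g(b, k(pair(pair(a, k(k(s(a), b), b)), k(s(s(b)), b)), k(b, b)))   [R4 at 1]
3. g(b, k(pair(pair(a, k(k(s(a), b), b)), k(s(s(b)), b)), k(b, b)))  →  k(pair(pair(a, k(k(s(a), b), b)), k(s(s(b)), b)), k(b, b))   [R2 at ε]
4. k(pair(pair(a, k(k(s(a), b), b)), k(s(s(b)), b)), k(b, b))  →  k(pair(pair(a, k(s(a), b)), k(s(s(b)), b)), k(b, b))   [R5 at 1.1.2]
5. k(pair(pair(a, k(s(a), b)), k(s(s(b)), b)), k(b, b))  →  k(pair(pair(a, s(a)), k(s(s(b)), b)), k(b, b))   [R5 at 1.1.2]
6. k(pair(pair(a, s(a)), k(s(s(b)), b)), k(b, b))  →  k(pair(pair(a, s(a)), s(s(b))), k(b, b))   [R5 at 1.2]
7. k(pair(pair(a, s(a)), s(s(b))), k(b, b))  →  k(pair(pair(a, s(a)), s(s(b))), b)   [R5 at 2]
8. k(pair(pair(a, s(a)), s(s(b))), b)  →  pair(pair(a, s(a)), s(s(b)))   [R5 at ε]

Reduce t₂ = s(k(f(s(g(b, s(a))), s(s(s(b)))), k(b, b))):
1. s(k(f(s(g(b, s(a))), s(s(s(b)))), k(b, b)))  →  s(k(f(s(s(a)), s(s(s(b)))), k(b, b)))   [R2 at 1.1.1.1]
2. s(k(f(s(s(a)), s(s(s(b)))), k(b, b)))  →  s(k(pair(b, b), k(b, b)))   [R6 at 1.1]
3. s(k(pair(b, b), k(b, b)))  →  s(k(pair(b, b), b))   [R5 at 1.2]
4. s(k(pair(b, b), b))  →  s(pair(b, b))   [R5 at 1]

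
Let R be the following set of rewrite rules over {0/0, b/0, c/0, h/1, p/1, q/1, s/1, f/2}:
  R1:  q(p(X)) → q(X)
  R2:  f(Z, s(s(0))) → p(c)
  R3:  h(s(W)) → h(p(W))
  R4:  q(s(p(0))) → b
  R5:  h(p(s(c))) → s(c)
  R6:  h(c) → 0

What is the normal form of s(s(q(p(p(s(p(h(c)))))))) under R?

s(s(b))

1. s(s(q(p(p(s(p(h(c))))))))  →  s(s(q(p(s(p(h(c)))))))   [R1 at 1.1]
2. s(s(q(p(s(p(h(c)))))))  →  s(s(q(s(p(h(c))))))   [R1 at 1.1]
3. s(s(q(s(p(h(c))))))  →  s(s(q(s(p(0)))))   [R6 at 1.1.1.1.1]
4. s(s(q(s(p(0)))))  →  s(s(b))   [R4 at 1.1]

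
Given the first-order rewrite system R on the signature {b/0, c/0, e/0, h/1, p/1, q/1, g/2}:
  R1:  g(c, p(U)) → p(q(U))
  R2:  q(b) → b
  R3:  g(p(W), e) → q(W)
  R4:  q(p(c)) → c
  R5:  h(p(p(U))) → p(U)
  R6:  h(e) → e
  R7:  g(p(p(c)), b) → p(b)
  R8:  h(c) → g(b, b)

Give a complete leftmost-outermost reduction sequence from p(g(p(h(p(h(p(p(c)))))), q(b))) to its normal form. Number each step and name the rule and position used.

p(p(b))

1. p(g(p(h(p(h(p(p(c)))))), q(b)))  →  p(g(p(h(p(p(c)))), q(b)))   [R5 at 1.1.1.1.1]
2. p(g(p(h(p(p(c)))), q(b)))  →  p(g(p(p(c)), q(b)))   [R5 at 1.1.1]
3. p(g(p(p(c)), q(b)))  →  p(g(p(p(c)), b))   [R2 at 1.2]
4. p(g(p(p(c)), b))  →  p(p(b))   [R7 at 1]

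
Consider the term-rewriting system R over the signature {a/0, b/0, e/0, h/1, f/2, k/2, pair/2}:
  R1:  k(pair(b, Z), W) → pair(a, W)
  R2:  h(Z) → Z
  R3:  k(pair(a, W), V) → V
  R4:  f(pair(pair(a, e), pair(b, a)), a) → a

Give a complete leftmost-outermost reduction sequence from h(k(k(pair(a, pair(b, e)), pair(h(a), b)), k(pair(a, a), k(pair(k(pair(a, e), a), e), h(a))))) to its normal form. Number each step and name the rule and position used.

a

1. h(k(k(pair(a, pair(b, e)), pair(h(a), b)), k(pair(a, a), k(pair(k(pair(a, e), a), e), h(a)))))  →  k(k(pair(a, pair(b, e)), pair(h(a), b)), k(pair(a, a), k(pair(k(pair(a, e), a), e), h(a))))   [R2 at ε]
2. k(k(pair(a, pair(b, e)), pair(h(a), b)), k(pair(a, a), k(pair(k(pair(a, e), a), e), h(a))))  →  k(pair(h(a), b), k(pair(a, a), k(pair(k(pair(a, e), a), e), h(a))))   [R3 at 1]
3. k(pair(h(a), b), k(pair(a, a), k(pair(k(pair(a, e), a), e), h(a))))  →  k(pair(a, b), k(pair(a, a), k(pair(k(pair(a, e), a), e), h(a))))   [R2 at 1.1]
4. k(pair(a, b), k(pair(a, a), k(pair(k(pair(a, e), a), e), h(a))))  →  k(pair(a, a), k(pair(k(pair(a, e), a), e), h(a)))   [R3 at ε]
5. k(pair(a, a), k(pair(k(pair(a, e), a), e), h(a)))  →  k(pair(k(pair(a, e), a), e), h(a))   [R3 at ε]
6. k(pair(k(pair(a, e), a), e), h(a))  →  k(pair(a, e), h(a))   [R3 at 1.1]
7. k(pair(a, e), h(a))  →  h(a)   [R3 at ε]
8. h(a)  →  a   [R2 at ε]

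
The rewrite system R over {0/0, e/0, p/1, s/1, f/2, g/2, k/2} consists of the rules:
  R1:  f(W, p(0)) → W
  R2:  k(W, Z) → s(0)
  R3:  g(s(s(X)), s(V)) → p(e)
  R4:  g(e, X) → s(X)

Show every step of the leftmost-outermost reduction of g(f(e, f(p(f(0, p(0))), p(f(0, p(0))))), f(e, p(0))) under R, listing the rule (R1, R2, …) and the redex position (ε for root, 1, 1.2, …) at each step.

1. g(f(e, f(p(f(0, p(0))), p(f(0, p(0))))), f(e, p(0)))  →  g(f(e, f(p(0), p(f(0, p(0))))), f(e, p(0)))   [R1 at 1.2.1.1]
2. g(f(e, f(p(0), p(f(0, p(0))))), f(e, p(0)))  →  g(f(e, f(p(0), p(0))), f(e, p(0)))   [R1 at 1.2.2.1]
3. g(f(e, f(p(0), p(0))), f(e, p(0)))  →  g(f(e, p(0)), f(e, p(0)))   [R1 at 1.2]
4. g(f(e, p(0)), f(e, p(0)))  →  g(e, f(e, p(0)))   [R1 at 1]
5. g(e, f(e, p(0)))  →  s(f(e, p(0)))   [R4 at ε]
6. s(f(e, p(0)))  →  s(e)   [R1 at 1]

s(e)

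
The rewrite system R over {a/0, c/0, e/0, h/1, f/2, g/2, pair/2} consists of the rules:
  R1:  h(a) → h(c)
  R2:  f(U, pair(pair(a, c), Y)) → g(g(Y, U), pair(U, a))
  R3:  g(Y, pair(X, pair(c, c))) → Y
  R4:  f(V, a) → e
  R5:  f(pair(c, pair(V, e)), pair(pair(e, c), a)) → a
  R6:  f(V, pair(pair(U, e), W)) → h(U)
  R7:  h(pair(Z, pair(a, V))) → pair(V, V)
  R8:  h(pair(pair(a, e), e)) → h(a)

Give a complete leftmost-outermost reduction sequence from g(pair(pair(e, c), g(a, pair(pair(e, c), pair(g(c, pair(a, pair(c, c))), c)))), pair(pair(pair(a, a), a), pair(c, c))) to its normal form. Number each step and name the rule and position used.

pair(pair(e, c), a)

1. g(pair(pair(e, c), g(a, pair(pair(e, c), pair(g(c, pair(a, pair(c, c))), c)))), pair(pair(pair(a, a), a), pair(c, c)))  →  pair(pair(e, c), g(a, pair(pair(e, c), pair(g(c, pair(a, pair(c, c))), c))))   [R3 at ε]
2. pair(pair(e, c), g(a, pair(pair(e, c), pair(g(c, pair(a, pair(c, c))), c))))  →  pair(pair(e, c), g(a, pair(pair(e, c), pair(c, c))))   [R3 at 2.2.2.1]
3. pair(pair(e, c), g(a, pair(pair(e, c), pair(c, c))))  →  pair(pair(e, c), a)   [R3 at 2]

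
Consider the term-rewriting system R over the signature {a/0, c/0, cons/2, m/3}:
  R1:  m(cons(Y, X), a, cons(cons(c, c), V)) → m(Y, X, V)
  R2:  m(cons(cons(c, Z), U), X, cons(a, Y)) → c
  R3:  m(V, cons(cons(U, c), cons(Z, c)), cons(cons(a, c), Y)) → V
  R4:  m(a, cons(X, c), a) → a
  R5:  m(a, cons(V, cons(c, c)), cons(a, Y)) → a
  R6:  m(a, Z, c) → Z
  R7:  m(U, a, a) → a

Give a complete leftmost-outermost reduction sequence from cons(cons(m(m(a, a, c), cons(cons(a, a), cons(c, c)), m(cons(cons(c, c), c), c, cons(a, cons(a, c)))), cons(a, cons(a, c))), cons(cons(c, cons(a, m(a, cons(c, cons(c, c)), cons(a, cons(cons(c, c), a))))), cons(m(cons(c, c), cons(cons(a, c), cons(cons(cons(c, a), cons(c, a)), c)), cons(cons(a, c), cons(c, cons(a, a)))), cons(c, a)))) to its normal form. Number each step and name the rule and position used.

1. cons(cons(m(m(a, a, c), cons(cons(a, a), cons(c, c)), m(cons(cons(c, c), c), c, cons(a, cons(a, c)))), cons(a, cons(a, c))), cons(cons(c, cons(a, m(a, cons(c, cons(c, c)), cons(a, cons(cons(c, c), a))))), cons(m(cons(c, c), cons(cons(a, c), cons(cons(cons(c, a), cons(c, a)), c)), cons(cons(a, c), cons(c, cons(a, a)))), cons(c, a))))  →  cons(cons(m(a, cons(cons(a, a), cons(c, c)), m(cons(cons(c, c), c), c, cons(a, cons(a, c)))), cons(a, cons(a, c))), cons(cons(c, cons(a, m(a, cons(c, cons(c, c)), cons(a, cons(cons(c, c), a))))), cons(m(cons(c, c), cons(cons(a, c), cons(cons(cons(c, a), cons(c, a)), c)), cons(cons(a, c), cons(c, cons(a, a)))), cons(c, a))))   [R6 at 1.1.1]
2. cons(cons(m(a, cons(cons(a, a), cons(c, c)), m(cons(cons(c, c), c), c, cons(a, cons(a, c)))), cons(a, cons(a, c))), cons(cons(c, cons(a, m(a, cons(c, cons(c, c)), cons(a, cons(cons(c, c), a))))), cons(m(cons(c, c), cons(cons(a, c), cons(cons(cons(c, a), cons(c, a)), c)), cons(cons(a, c), cons(c, cons(a, a)))), cons(c, a))))  →  cons(cons(m(a, cons(cons(a, a), cons(c, c)), c), cons(a, cons(a, c))), cons(cons(c, cons(a, m(a, cons(c, cons(c, c)), cons(a, cons(cons(c, c), a))))), cons(m(cons(c, c), cons(cons(a, c), cons(cons(cons(c, a), cons(c, a)), c)), cons(cons(a, c), cons(c, cons(a, a)))), cons(c, a))))   [R2 at 1.1.3]
3. cons(cons(m(a, cons(cons(a, a), cons(c, c)), c), cons(a, cons(a, c))), cons(cons(c, cons(a, m(a, cons(c, cons(c, c)), cons(a, cons(cons(c, c), a))))), cons(m(cons(c, c), cons(cons(a, c), cons(cons(cons(c, a), cons(c, a)), c)), cons(cons(a, c), cons(c, cons(a, a)))), cons(c, a))))  →  cons(cons(cons(cons(a, a), cons(c, c)), cons(a, cons(a, c))), cons(cons(c, cons(a, m(a, cons(c, cons(c, c)), cons(a, cons(cons(c, c), a))))), cons(m(cons(c, c), cons(cons(a, c), cons(cons(cons(c, a), cons(c, a)), c)), cons(cons(a, c), cons(c, cons(a, a)))), cons(c, a))))   [R6 at 1.1]
4. cons(cons(cons(cons(a, a), cons(c, c)), cons(a, cons(a, c))), cons(cons(c, cons(a, m(a, cons(c, cons(c, c)), cons(a, cons(cons(c, c), a))))), cons(m(cons(c, c), cons(cons(a, c), cons(cons(cons(c, a), cons(c, a)), c)), cons(cons(a, c), cons(c, cons(a, a)))), cons(c, a))))  →  cons(cons(cons(cons(a, a), cons(c, c)), cons(a, cons(a, c))), cons(cons(c, cons(a, a)), cons(m(cons(c, c), cons(cons(a, c), cons(cons(cons(c, a), cons(c, a)), c)), cons(cons(a, c), cons(c, cons(a, a)))), cons(c, a))))   [R5 at 2.1.2.2]
5. cons(cons(cons(cons(a, a), cons(c, c)), cons(a, cons(a, c))), cons(cons(c, cons(a, a)), cons(m(cons(c, c), cons(cons(a, c), cons(cons(cons(c, a), cons(c, a)), c)), cons(cons(a, c), cons(c, cons(a, a)))), cons(c, a))))  →  cons(cons(cons(cons(a, a), cons(c, c)), cons(a, cons(a, c))), cons(cons(c, cons(a, a)), cons(cons(c, c), cons(c, a))))   [R3 at 2.2.1]

cons(cons(cons(cons(a, a), cons(c, c)), cons(a, cons(a, c))), cons(cons(c, cons(a, a)), cons(cons(c, c), cons(c, a))))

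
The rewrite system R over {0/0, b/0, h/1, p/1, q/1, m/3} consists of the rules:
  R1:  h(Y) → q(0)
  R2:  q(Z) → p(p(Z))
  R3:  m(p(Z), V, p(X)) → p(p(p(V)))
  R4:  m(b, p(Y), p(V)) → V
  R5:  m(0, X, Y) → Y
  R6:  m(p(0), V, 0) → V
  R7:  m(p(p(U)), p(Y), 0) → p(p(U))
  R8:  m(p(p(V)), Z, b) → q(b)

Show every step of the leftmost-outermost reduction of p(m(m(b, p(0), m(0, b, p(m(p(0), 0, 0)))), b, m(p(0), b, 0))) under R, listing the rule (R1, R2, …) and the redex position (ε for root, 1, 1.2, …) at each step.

p(b)

1. p(m(m(b, p(0), m(0, b, p(m(p(0), 0, 0)))), b, m(p(0), b, 0)))  →  p(m(m(b, p(0), p(m(p(0), 0, 0))), b, m(p(0), b, 0)))   [R5 at 1.1.3]
2. p(m(m(b, p(0), p(m(p(0), 0, 0))), b, m(p(0), b, 0)))  →  p(m(m(p(0), 0, 0), b, m(p(0), b, 0)))   [R4 at 1.1]
3. p(m(m(p(0), 0, 0), b, m(p(0), b, 0)))  →  p(m(0, b, m(p(0), b, 0)))   [R6 at 1.1]
4. p(m(0, b, m(p(0), b, 0)))  →  p(m(p(0), b, 0))   [R5 at 1]
5. p(m(p(0), b, 0))  →  p(b)   [R6 at 1]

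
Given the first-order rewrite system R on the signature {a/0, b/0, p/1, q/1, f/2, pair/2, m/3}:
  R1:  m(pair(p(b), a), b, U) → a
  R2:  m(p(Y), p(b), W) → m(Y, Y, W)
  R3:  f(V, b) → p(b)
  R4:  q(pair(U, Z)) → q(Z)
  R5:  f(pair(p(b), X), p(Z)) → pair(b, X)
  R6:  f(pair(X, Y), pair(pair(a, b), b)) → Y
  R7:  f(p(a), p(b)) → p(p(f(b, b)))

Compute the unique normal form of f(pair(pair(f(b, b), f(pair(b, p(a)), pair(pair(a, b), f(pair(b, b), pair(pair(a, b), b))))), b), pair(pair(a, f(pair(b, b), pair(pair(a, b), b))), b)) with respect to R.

1. f(pair(pair(f(b, b), f(pair(b, p(a)), pair(pair(a, b), f(pair(b, b), pair(pair(a, b), b))))), b), pair(pair(a, f(pair(b, b), pair(pair(a, b), b))), b))  →  f(pair(pair(p(b), f(pair(b, p(a)), pair(pair(a, b), f(pair(b, b), pair(pair(a, b), b))))), b), pair(pair(a, f(pair(b, b), pair(pair(a, b), b))), b))   [R3 at 1.1.1]
2. f(pair(pair(p(b), f(pair(b, p(a)), pair(pair(a, b), f(pair(b, b), pair(pair(a, b), b))))), b), pair(pair(a, f(pair(b, b), pair(pair(a, b), b))), b))  →  f(pair(pair(p(b), f(pair(b, p(a)), pair(pair(a, b), b))), b), pair(pair(a, f(pair(b, b), pair(pair(a, b), b))), b))   [R6 at 1.1.2.2.2]
3. f(pair(pair(p(b), f(pair(b, p(a)), pair(pair(a, b), b))), b), pair(pair(a, f(pair(b, b), pair(pair(a, b), b))), b))  →  f(pair(pair(p(b), p(a)), b), pair(pair(a, f(pair(b, b), pair(pair(a, b), b))), b))   [R6 at 1.1.2]
4. f(pair(pair(p(b), p(a)), b), pair(pair(a, f(pair(b, b), pair(pair(a, b), b))), b))  →  f(pair(pair(p(b), p(a)), b), pair(pair(a, b), b))   [R6 at 2.1.2]
5. f(pair(pair(p(b), p(a)), b), pair(pair(a, b), b))  →  b   [R6 at ε]

b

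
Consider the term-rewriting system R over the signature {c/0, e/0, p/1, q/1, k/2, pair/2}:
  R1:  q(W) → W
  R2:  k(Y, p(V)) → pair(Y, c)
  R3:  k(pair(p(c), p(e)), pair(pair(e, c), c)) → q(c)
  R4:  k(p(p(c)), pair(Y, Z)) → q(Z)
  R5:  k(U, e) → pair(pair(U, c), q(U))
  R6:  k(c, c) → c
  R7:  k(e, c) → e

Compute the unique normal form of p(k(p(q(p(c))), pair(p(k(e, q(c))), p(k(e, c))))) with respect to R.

1. p(k(p(q(p(c))), pair(p(k(e, q(c))), p(k(e, c)))))  →  p(k(p(p(c)), pair(p(k(e, q(c))), p(k(e, c)))))   [R1 at 1.1.1]
2. p(k(p(p(c)), pair(p(k(e, q(c))), p(k(e, c)))))  →  p(q(p(k(e, c))))   [R4 at 1]
3. p(q(p(k(e, c))))  →  p(p(k(e, c)))   [R1 at 1]
4. p(p(k(e, c)))  →  p(p(e))   [R7 at 1.1]

p(p(e))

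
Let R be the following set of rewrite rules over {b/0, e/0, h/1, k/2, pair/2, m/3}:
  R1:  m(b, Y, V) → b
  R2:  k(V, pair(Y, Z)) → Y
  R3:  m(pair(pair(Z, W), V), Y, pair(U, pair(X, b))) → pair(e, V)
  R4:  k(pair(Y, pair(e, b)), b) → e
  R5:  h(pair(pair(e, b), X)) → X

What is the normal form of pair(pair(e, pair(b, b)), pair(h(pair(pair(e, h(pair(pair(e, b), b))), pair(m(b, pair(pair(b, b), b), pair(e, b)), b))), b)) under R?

1. pair(pair(e, pair(b, b)), pair(h(pair(pair(e, h(pair(pair(e, b), b))), pair(m(b, pair(pair(b, b), b), pair(e, b)), b))), b))  →  pair(pair(e, pair(b, b)), pair(h(pair(pair(e, b), pair(m(b, pair(pair(b, b), b), pair(e, b)), b))), b))   [R5 at 2.1.1.1.2]
2. pair(pair(e, pair(b, b)), pair(h(pair(pair(e, b), pair(m(b, pair(pair(b, b), b), pair(e, b)), b))), b))  →  pair(pair(e, pair(b, b)), pair(pair(m(b, pair(pair(b, b), b), pair(e, b)), b), b))   [R5 at 2.1]
3. pair(pair(e, pair(b, b)), pair(pair(m(b, pair(pair(b, b), b), pair(e, b)), b), b))  →  pair(pair(e, pair(b, b)), pair(pair(b, b), b))   [R1 at 2.1.1]

pair(pair(e, pair(b, b)), pair(pair(b, b), b))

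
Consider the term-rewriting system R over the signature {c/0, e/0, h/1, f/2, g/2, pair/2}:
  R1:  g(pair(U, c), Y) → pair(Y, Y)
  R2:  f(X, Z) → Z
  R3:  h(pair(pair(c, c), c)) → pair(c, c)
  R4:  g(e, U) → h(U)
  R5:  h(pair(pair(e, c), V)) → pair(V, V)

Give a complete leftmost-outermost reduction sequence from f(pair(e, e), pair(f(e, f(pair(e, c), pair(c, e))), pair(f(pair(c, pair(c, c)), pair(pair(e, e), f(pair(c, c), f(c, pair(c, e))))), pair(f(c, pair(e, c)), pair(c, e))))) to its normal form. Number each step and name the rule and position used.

1. f(pair(e, e), pair(f(e, f(pair(e, c), pair(c, e))), pair(f(pair(c, pair(c, c)), pair(pair(e, e), f(pair(c, c), f(c, pair(c, e))))), pair(f(c, pair(e, c)), pair(c, e)))))  →  pair(f(e, f(pair(e, c), pair(c, e))), pair(f(pair(c, pair(c, c)), pair(pair(e, e), f(pair(c, c), f(c, pair(c, e))))), pair(f(c, pair(e, c)), pair(c, e))))   [R2 at ε]
2. pair(f(e, f(pair(e, c), pair(c, e))), pair(f(pair(c, pair(c, c)), pair(pair(e, e), f(pair(c, c), f(c, pair(c, e))))), pair(f(c, pair(e, c)), pair(c, e))))  →  pair(f(pair(e, c), pair(c, e)), pair(f(pair(c, pair(c, c)), pair(pair(e, e), f(pair(c, c), f(c, pair(c, e))))), pair(f(c, pair(e, c)), pair(c, e))))   [R2 at 1]
3. pair(f(pair(e, c), pair(c, e)), pair(f(pair(c, pair(c, c)), pair(pair(e, e), f(pair(c, c), f(c, pair(c, e))))), pair(f(c, pair(e, c)), pair(c, e))))  →  pair(pair(c, e), pair(f(pair(c, pair(c, c)), pair(pair(e, e), f(pair(c, c), f(c, pair(c, e))))), pair(f(c, pair(e, c)), pair(c, e))))   [R2 at 1]
4. pair(pair(c, e), pair(f(pair(c, pair(c, c)), pair(pair(e, e), f(pair(c, c), f(c, pair(c, e))))), pair(f(c, pair(e, c)), pair(c, e))))  →  pair(pair(c, e), pair(pair(pair(e, e), f(pair(c, c), f(c, pair(c, e)))), pair(f(c, pair(e, c)), pair(c, e))))   [R2 at 2.1]
5. pair(pair(c, e), pair(pair(pair(e, e), f(pair(c, c), f(c, pair(c, e)))), pair(f(c, pair(e, c)), pair(c, e))))  →  pair(pair(c, e), pair(pair(pair(e, e), f(c, pair(c, e))), pair(f(c, pair(e, c)), pair(c, e))))   [R2 at 2.1.2]
6. pair(pair(c, e), pair(pair(pair(e, e), f(c, pair(c, e))), pair(f(c, pair(e, c)), pair(c, e))))  →  pair(pair(c, e), pair(pair(pair(e, e), pair(c, e)), pair(f(c, pair(e, c)), pair(c, e))))   [R2 at 2.1.2]
7. pair(pair(c, e), pair(pair(pair(e, e), pair(c, e)), pair(f(c, pair(e, c)), pair(c, e))))  →  pair(pair(c, e), pair(pair(pair(e, e), pair(c, e)), pair(pair(e, c), pair(c, e))))   [R2 at 2.2.1]

pair(pair(c, e), pair(pair(pair(e, e), pair(c, e)), pair(pair(e, c), pair(c, e))))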